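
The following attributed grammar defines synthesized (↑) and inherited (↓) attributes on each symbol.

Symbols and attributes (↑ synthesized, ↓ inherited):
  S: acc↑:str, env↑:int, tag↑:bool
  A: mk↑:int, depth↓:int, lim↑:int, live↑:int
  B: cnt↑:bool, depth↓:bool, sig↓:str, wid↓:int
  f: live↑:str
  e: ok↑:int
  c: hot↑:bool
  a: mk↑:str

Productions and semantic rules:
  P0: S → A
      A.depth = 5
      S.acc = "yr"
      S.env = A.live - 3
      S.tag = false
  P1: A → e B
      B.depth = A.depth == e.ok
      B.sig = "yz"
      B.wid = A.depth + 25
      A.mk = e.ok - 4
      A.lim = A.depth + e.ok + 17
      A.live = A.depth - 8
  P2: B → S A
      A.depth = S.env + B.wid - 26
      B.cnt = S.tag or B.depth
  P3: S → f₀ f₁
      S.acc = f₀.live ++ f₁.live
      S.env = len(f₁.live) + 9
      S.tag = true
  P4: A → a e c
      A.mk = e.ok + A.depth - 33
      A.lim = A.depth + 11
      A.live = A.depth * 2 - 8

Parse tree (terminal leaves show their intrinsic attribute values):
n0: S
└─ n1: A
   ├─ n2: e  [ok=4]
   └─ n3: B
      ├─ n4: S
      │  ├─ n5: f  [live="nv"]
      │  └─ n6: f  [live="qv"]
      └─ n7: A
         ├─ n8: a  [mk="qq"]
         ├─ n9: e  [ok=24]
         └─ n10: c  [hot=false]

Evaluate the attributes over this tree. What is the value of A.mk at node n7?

6

1. n1.depth = 5  [5]
2. n2.ok = 4  [terminal]
3. n3.depth = false  [A.depth == e.ok]
4. n3.sig = "yz"  ["yz"]
5. n3.wid = 30  [A.depth + 25]
6. n5.live = "nv"  [terminal]
7. n6.live = "qv"  [terminal]
8. n4.acc = "nvqv"  [f₀.live ++ f₁.live]
9. n4.env = 11  [len(f₁.live) + 9]
10. n4.tag = true  [true]
11. n7.depth = 15  [S.env + B.wid - 26]
12. n8.mk = "qq"  [terminal]
13. n9.ok = 24  [terminal]
14. n10.hot = false  [terminal]
15. n7.mk = 6  [e.ok + A.depth - 33]
16. n7.lim = 26  [A.depth + 11]
17. n7.live = 22  [A.depth * 2 - 8]
18. n3.cnt = true  [S.tag or B.depth]
19. n1.mk = 0  [e.ok - 4]
20. n1.lim = 26  [A.depth + e.ok + 17]
21. n1.live = -3  [A.depth - 8]
22. n0.acc = "yr"  ["yr"]
23. n0.env = -6  [A.live - 3]
24. n0.tag = false  [false]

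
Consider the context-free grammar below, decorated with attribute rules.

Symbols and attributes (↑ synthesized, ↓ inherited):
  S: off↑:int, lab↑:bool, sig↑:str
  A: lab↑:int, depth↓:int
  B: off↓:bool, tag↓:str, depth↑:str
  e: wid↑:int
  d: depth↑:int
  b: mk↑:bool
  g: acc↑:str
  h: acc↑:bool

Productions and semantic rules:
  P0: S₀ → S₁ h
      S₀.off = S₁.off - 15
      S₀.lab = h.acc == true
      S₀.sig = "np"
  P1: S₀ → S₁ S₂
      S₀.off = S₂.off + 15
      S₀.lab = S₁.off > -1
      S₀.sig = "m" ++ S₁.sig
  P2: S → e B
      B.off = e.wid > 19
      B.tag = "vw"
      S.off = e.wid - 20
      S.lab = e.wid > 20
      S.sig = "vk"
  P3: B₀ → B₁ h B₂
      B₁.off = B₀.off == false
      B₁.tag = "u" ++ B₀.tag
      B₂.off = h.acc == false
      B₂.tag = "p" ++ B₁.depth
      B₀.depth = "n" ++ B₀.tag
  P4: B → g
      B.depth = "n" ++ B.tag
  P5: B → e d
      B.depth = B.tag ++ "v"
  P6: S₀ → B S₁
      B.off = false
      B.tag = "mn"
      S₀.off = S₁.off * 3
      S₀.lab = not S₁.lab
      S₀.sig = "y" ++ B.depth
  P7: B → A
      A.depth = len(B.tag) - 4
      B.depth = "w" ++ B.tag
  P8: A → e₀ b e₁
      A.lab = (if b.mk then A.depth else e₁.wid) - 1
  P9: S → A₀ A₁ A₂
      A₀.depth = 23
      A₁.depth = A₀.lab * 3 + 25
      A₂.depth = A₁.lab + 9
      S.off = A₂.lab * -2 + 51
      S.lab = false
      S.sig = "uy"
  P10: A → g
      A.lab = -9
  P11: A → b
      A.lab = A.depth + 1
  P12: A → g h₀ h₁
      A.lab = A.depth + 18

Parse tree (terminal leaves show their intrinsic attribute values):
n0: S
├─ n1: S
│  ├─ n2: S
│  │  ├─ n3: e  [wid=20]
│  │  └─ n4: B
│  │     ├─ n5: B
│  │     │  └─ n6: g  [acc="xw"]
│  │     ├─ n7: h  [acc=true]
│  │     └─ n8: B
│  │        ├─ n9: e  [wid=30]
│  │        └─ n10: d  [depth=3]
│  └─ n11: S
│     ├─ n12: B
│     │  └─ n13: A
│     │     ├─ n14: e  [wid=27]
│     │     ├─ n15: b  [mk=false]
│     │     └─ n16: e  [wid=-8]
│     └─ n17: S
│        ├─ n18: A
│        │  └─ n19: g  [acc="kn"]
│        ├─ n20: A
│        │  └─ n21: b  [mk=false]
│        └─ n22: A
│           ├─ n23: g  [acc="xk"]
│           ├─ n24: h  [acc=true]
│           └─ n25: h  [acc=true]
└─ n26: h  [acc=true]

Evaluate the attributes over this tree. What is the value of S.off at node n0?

-3

1. n3.wid = 20  [terminal]
2. n4.off = true  [e.wid > 19]
3. n4.tag = "vw"  ["vw"]
4. n5.off = false  [B₀.off == false]
5. n5.tag = "uvw"  ["u" ++ B₀.tag]
6. n6.acc = "xw"  [terminal]
7. n5.depth = "nuvw"  ["n" ++ B.tag]
8. n7.acc = true  [terminal]
9. n8.off = false  [h.acc == false]
10. n8.tag = "pnuvw"  ["p" ++ B₁.depth]
11. n9.wid = 30  [terminal]
12. n10.depth = 3  [terminal]
13. n8.depth = "pnuvwv"  [B.tag ++ "v"]
14. n4.depth = "nvw"  ["n" ++ B₀.tag]
15. n2.off = 0  [e.wid - 20]
16. n2.lab = false  [e.wid > 20]
17. n2.sig = "vk"  ["vk"]
18. n12.off = false  [false]
19. n12.tag = "mn"  ["mn"]
20. n13.depth = -2  [len(B.tag) - 4]
21. n14.wid = 27  [terminal]
22. n15.mk = false  [terminal]
23. n16.wid = -8  [terminal]
24. n13.lab = -9  [(if b.mk then A.depth else e₁.wid) - 1]
25. n12.depth = "wmn"  ["w" ++ B.tag]
26. n18.depth = 23  [23]
27. n19.acc = "kn"  [terminal]
28. n18.lab = -9  [-9]
29. n20.depth = -2  [A₀.lab * 3 + 25]
30. n21.mk = false  [terminal]
31. n20.lab = -1  [A.depth + 1]
32. n22.depth = 8  [A₁.lab + 9]
33. n23.acc = "xk"  [terminal]
34. n24.acc = true  [terminal]
35. n25.acc = true  [terminal]
36. n22.lab = 26  [A.depth + 18]
37. n17.off = -1  [A₂.lab * -2 + 51]
38. n17.lab = false  [false]
39. n17.sig = "uy"  ["uy"]
40. n11.off = -3  [S₁.off * 3]
41. n11.lab = true  [not S₁.lab]
42. n11.sig = "ywmn"  ["y" ++ B.depth]
43. n1.off = 12  [S₂.off + 15]
44. n1.lab = true  [S₁.off > -1]
45. n1.sig = "mvk"  ["m" ++ S₁.sig]
46. n26.acc = true  [terminal]
47. n0.off = -3  [S₁.off - 15]
48. n0.lab = true  [h.acc == true]
49. n0.sig = "np"  ["np"]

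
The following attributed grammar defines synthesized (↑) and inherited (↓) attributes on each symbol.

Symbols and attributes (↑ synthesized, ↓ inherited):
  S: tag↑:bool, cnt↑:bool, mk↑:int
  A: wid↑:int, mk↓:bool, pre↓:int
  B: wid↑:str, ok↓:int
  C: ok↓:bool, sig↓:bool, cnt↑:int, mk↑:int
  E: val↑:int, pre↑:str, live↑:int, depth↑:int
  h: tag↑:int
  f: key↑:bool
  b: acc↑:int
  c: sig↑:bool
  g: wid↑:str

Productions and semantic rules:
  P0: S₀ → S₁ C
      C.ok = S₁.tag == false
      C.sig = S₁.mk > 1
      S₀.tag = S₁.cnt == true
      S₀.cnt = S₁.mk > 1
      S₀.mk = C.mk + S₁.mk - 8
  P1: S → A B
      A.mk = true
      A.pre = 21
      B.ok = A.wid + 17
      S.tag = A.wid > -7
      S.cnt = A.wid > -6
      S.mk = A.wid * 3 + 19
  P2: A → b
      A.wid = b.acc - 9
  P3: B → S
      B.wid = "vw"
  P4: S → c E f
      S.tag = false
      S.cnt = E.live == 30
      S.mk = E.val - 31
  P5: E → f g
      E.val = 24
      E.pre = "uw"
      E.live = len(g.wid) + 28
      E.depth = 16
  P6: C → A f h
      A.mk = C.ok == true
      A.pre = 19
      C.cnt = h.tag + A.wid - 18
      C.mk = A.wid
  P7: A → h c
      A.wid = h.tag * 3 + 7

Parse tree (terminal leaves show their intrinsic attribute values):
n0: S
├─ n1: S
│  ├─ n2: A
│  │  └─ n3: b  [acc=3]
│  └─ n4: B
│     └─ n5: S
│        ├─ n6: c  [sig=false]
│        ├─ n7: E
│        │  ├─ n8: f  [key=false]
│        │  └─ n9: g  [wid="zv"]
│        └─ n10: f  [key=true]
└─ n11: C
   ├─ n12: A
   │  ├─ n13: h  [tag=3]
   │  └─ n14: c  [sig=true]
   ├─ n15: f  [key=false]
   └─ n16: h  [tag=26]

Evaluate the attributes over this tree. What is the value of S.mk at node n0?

1. n2.mk = true  [true]
2. n2.pre = 21  [21]
3. n3.acc = 3  [terminal]
4. n2.wid = -6  [b.acc - 9]
5. n4.ok = 11  [A.wid + 17]
6. n6.sig = false  [terminal]
7. n8.key = false  [terminal]
8. n9.wid = "zv"  [terminal]
9. n7.val = 24  [24]
10. n7.pre = "uw"  ["uw"]
11. n7.live = 30  [len(g.wid) + 28]
12. n7.depth = 16  [16]
13. n10.key = true  [terminal]
14. n5.tag = false  [false]
15. n5.cnt = true  [E.live == 30]
16. n5.mk = -7  [E.val - 31]
17. n4.wid = "vw"  ["vw"]
18. n1.tag = true  [A.wid > -7]
19. n1.cnt = false  [A.wid > -6]
20. n1.mk = 1  [A.wid * 3 + 19]
21. n11.ok = false  [S₁.tag == false]
22. n11.sig = false  [S₁.mk > 1]
23. n12.mk = false  [C.ok == true]
24. n12.pre = 19  [19]
25. n13.tag = 3  [terminal]
26. n14.sig = true  [terminal]
27. n12.wid = 16  [h.tag * 3 + 7]
28. n15.key = false  [terminal]
29. n16.tag = 26  [terminal]
30. n11.cnt = 24  [h.tag + A.wid - 18]
31. n11.mk = 16  [A.wid]
32. n0.tag = false  [S₁.cnt == true]
33. n0.cnt = false  [S₁.mk > 1]
34. n0.mk = 9  [C.mk + S₁.mk - 8]

9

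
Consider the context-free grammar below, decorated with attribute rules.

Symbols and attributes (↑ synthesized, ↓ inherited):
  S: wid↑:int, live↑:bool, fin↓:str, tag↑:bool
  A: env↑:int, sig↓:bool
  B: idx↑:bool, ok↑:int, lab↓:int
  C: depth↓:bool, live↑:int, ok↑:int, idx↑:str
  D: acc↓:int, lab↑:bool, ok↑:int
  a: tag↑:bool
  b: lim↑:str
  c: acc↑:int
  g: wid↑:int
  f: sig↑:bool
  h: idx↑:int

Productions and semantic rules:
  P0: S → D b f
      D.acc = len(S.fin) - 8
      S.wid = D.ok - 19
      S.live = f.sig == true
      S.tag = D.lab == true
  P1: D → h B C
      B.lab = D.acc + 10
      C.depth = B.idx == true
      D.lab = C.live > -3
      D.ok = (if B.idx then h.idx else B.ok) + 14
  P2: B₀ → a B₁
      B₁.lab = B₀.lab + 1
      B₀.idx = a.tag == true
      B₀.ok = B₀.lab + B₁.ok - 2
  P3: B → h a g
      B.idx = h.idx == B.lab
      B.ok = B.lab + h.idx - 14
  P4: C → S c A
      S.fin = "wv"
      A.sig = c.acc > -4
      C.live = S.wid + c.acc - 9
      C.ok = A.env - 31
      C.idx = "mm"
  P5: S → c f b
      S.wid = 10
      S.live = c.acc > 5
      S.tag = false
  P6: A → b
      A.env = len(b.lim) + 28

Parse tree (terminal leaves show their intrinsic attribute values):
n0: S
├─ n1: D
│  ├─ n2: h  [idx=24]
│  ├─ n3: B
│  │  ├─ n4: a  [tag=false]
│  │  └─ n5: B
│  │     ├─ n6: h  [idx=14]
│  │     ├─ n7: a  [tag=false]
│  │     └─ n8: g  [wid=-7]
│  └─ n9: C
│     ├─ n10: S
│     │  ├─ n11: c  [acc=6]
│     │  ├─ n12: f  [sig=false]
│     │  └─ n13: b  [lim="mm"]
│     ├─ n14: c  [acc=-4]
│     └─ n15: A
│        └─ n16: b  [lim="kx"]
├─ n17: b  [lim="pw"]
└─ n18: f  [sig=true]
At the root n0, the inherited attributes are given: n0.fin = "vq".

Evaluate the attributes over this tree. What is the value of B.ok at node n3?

1. n0.fin = "vq"  [given at root]
2. n1.acc = -6  [len(S.fin) - 8]
3. n2.idx = 24  [terminal]
4. n3.lab = 4  [D.acc + 10]
5. n4.tag = false  [terminal]
6. n5.lab = 5  [B₀.lab + 1]
7. n6.idx = 14  [terminal]
8. n7.tag = false  [terminal]
9. n8.wid = -7  [terminal]
10. n5.idx = false  [h.idx == B.lab]
11. n5.ok = 5  [B.lab + h.idx - 14]
12. n3.idx = false  [a.tag == true]
13. n3.ok = 7  [B₀.lab + B₁.ok - 2]
14. n9.depth = false  [B.idx == true]
15. n10.fin = "wv"  ["wv"]
16. n11.acc = 6  [terminal]
17. n12.sig = false  [terminal]
18. n13.lim = "mm"  [terminal]
19. n10.wid = 10  [10]
20. n10.live = true  [c.acc > 5]
21. n10.tag = false  [false]
22. n14.acc = -4  [terminal]
23. n15.sig = false  [c.acc > -4]
24. n16.lim = "kx"  [terminal]
25. n15.env = 30  [len(b.lim) + 28]
26. n9.live = -3  [S.wid + c.acc - 9]
27. n9.ok = -1  [A.env - 31]
28. n9.idx = "mm"  ["mm"]
29. n1.lab = false  [C.live > -3]
30. n1.ok = 21  [(if B.idx then h.idx else B.ok) + 14]
31. n17.lim = "pw"  [terminal]
32. n18.sig = true  [terminal]
33. n0.wid = 2  [D.ok - 19]
34. n0.live = true  [f.sig == true]
35. n0.tag = false  [D.lab == true]

7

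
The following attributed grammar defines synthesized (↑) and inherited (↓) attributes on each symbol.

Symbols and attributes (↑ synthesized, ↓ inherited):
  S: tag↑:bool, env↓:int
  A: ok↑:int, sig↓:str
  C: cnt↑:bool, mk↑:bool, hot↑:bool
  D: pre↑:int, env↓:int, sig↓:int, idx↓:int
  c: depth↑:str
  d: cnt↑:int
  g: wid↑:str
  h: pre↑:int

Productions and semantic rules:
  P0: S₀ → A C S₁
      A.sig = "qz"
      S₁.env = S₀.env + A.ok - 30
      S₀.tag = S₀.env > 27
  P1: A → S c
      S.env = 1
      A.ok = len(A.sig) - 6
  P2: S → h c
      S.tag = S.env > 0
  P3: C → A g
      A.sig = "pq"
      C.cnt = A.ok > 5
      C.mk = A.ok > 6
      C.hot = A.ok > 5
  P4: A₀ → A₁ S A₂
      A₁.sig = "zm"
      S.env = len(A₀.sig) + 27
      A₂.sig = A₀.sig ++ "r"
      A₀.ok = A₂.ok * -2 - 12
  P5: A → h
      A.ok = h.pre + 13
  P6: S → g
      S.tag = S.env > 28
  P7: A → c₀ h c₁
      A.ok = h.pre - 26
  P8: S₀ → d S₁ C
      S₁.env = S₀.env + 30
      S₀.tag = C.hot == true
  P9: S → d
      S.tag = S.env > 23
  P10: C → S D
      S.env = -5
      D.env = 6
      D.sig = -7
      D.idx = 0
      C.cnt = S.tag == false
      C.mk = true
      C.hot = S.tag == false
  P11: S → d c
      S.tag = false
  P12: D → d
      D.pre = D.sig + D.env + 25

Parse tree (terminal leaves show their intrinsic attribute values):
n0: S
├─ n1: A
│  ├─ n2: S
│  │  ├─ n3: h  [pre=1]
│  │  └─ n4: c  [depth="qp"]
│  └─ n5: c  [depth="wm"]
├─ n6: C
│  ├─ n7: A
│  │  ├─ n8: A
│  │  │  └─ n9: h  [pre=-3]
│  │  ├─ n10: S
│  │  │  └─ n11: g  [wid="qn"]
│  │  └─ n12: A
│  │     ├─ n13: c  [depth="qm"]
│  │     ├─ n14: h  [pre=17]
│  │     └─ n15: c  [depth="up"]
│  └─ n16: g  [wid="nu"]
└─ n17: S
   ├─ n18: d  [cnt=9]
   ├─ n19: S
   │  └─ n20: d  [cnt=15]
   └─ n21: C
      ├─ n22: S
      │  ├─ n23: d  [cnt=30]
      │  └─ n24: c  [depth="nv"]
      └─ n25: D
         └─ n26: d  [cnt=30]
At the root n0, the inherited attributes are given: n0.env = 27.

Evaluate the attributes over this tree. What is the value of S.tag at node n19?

false

1. n0.env = 27  [given at root]
2. n1.sig = "qz"  ["qz"]
3. n2.env = 1  [1]
4. n3.pre = 1  [terminal]
5. n4.depth = "qp"  [terminal]
6. n2.tag = true  [S.env > 0]
7. n5.depth = "wm"  [terminal]
8. n1.ok = -4  [len(A.sig) - 6]
9. n7.sig = "pq"  ["pq"]
10. n8.sig = "zm"  ["zm"]
11. n9.pre = -3  [terminal]
12. n8.ok = 10  [h.pre + 13]
13. n10.env = 29  [len(A₀.sig) + 27]
14. n11.wid = "qn"  [terminal]
15. n10.tag = true  [S.env > 28]
16. n12.sig = "pqr"  [A₀.sig ++ "r"]
17. n13.depth = "qm"  [terminal]
18. n14.pre = 17  [terminal]
19. n15.depth = "up"  [terminal]
20. n12.ok = -9  [h.pre - 26]
21. n7.ok = 6  [A₂.ok * -2 - 12]
22. n16.wid = "nu"  [terminal]
23. n6.cnt = true  [A.ok > 5]
24. n6.mk = false  [A.ok > 6]
25. n6.hot = true  [A.ok > 5]
26. n17.env = -7  [S₀.env + A.ok - 30]
27. n18.cnt = 9  [terminal]
28. n19.env = 23  [S₀.env + 30]
29. n20.cnt = 15  [terminal]
30. n19.tag = false  [S.env > 23]
31. n22.env = -5  [-5]
32. n23.cnt = 30  [terminal]
33. n24.depth = "nv"  [terminal]
34. n22.tag = false  [false]
35. n25.env = 6  [6]
36. n25.sig = -7  [-7]
37. n25.idx = 0  [0]
38. n26.cnt = 30  [terminal]
39. n25.pre = 24  [D.sig + D.env + 25]
40. n21.cnt = true  [S.tag == false]
41. n21.mk = true  [true]
42. n21.hot = true  [S.tag == false]
43. n17.tag = true  [C.hot == true]
44. n0.tag = false  [S₀.env > 27]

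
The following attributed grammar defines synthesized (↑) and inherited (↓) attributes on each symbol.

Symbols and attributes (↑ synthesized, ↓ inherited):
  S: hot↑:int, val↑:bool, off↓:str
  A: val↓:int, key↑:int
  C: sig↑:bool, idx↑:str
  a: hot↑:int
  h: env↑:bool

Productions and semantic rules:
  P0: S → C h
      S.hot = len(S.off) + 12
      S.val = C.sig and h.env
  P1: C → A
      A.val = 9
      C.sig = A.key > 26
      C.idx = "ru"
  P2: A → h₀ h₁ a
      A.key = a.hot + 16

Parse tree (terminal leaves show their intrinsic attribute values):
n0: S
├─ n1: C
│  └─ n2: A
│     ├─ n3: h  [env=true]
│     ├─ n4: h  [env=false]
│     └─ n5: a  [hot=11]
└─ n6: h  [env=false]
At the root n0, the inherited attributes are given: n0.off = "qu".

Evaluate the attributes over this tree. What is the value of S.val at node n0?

false

1. n0.off = "qu"  [given at root]
2. n2.val = 9  [9]
3. n3.env = true  [terminal]
4. n4.env = false  [terminal]
5. n5.hot = 11  [terminal]
6. n2.key = 27  [a.hot + 16]
7. n1.sig = true  [A.key > 26]
8. n1.idx = "ru"  ["ru"]
9. n6.env = false  [terminal]
10. n0.hot = 14  [len(S.off) + 12]
11. n0.val = false  [C.sig and h.env]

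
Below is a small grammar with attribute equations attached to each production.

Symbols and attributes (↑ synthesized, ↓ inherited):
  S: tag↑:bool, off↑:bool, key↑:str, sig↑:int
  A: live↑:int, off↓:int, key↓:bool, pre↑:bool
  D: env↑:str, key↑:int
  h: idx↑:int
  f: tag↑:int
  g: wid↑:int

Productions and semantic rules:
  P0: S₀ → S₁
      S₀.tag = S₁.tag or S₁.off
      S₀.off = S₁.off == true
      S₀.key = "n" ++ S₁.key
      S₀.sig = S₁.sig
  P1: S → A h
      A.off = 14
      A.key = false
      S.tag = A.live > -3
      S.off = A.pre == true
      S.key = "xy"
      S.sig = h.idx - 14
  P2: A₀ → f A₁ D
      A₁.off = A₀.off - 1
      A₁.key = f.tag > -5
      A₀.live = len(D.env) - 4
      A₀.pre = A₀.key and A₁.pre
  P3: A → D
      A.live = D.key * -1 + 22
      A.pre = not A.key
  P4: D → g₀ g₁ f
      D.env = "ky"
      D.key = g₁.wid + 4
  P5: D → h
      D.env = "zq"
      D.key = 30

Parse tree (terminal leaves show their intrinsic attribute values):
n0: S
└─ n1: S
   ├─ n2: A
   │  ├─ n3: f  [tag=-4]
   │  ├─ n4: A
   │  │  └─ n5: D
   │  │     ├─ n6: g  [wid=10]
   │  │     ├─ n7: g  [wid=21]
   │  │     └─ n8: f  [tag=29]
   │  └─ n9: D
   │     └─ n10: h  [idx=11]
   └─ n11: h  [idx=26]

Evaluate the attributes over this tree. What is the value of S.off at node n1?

false

1. n2.off = 14  [14]
2. n2.key = false  [false]
3. n3.tag = -4  [terminal]
4. n4.off = 13  [A₀.off - 1]
5. n4.key = true  [f.tag > -5]
6. n6.wid = 10  [terminal]
7. n7.wid = 21  [terminal]
8. n8.tag = 29  [terminal]
9. n5.env = "ky"  ["ky"]
10. n5.key = 25  [g₁.wid + 4]
11. n4.live = -3  [D.key * -1 + 22]
12. n4.pre = false  [not A.key]
13. n10.idx = 11  [terminal]
14. n9.env = "zq"  ["zq"]
15. n9.key = 30  [30]
16. n2.live = -2  [len(D.env) - 4]
17. n2.pre = false  [A₀.key and A₁.pre]
18. n11.idx = 26  [terminal]
19. n1.tag = true  [A.live > -3]
20. n1.off = false  [A.pre == true]
21. n1.key = "xy"  ["xy"]
22. n1.sig = 12  [h.idx - 14]
23. n0.tag = true  [S₁.tag or S₁.off]
24. n0.off = false  [S₁.off == true]
25. n0.key = "nxy"  ["n" ++ S₁.key]
26. n0.sig = 12  [S₁.sig]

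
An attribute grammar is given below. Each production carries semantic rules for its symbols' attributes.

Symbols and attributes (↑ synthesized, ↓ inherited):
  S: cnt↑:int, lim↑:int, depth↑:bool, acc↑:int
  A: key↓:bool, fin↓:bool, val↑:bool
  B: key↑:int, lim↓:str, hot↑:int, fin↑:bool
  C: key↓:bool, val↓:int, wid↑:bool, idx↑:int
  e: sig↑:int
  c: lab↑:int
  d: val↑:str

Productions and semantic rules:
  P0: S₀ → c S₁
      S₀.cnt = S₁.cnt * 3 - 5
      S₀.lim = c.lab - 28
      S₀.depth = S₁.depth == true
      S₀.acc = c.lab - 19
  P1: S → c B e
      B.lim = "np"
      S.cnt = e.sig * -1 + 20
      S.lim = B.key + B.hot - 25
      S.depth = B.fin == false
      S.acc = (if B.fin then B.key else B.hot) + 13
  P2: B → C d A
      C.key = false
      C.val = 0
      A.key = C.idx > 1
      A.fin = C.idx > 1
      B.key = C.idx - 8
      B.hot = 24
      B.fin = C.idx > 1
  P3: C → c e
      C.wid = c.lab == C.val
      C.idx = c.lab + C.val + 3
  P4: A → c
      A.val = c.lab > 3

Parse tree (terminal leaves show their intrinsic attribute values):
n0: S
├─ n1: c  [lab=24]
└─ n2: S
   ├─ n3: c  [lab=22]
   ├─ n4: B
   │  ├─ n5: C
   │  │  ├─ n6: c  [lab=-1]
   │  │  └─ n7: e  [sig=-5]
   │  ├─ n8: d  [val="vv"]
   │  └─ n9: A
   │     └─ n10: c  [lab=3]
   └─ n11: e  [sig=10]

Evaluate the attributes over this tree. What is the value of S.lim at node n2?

1. n1.lab = 24  [terminal]
2. n3.lab = 22  [terminal]
3. n4.lim = "np"  ["np"]
4. n5.key = false  [false]
5. n5.val = 0  [0]
6. n6.lab = -1  [terminal]
7. n7.sig = -5  [terminal]
8. n5.wid = false  [c.lab == C.val]
9. n5.idx = 2  [c.lab + C.val + 3]
10. n8.val = "vv"  [terminal]
11. n9.key = true  [C.idx > 1]
12. n9.fin = true  [C.idx > 1]
13. n10.lab = 3  [terminal]
14. n9.val = false  [c.lab > 3]
15. n4.key = -6  [C.idx - 8]
16. n4.hot = 24  [24]
17. n4.fin = true  [C.idx > 1]
18. n11.sig = 10  [terminal]
19. n2.cnt = 10  [e.sig * -1 + 20]
20. n2.lim = -7  [B.key + B.hot - 25]
21. n2.depth = false  [B.fin == false]
22. n2.acc = 7  [(if B.fin then B.key else B.hot) + 13]
23. n0.cnt = 25  [S₁.cnt * 3 - 5]
24. n0.lim = -4  [c.lab - 28]
25. n0.depth = false  [S₁.depth == true]
26. n0.acc = 5  [c.lab - 19]

-7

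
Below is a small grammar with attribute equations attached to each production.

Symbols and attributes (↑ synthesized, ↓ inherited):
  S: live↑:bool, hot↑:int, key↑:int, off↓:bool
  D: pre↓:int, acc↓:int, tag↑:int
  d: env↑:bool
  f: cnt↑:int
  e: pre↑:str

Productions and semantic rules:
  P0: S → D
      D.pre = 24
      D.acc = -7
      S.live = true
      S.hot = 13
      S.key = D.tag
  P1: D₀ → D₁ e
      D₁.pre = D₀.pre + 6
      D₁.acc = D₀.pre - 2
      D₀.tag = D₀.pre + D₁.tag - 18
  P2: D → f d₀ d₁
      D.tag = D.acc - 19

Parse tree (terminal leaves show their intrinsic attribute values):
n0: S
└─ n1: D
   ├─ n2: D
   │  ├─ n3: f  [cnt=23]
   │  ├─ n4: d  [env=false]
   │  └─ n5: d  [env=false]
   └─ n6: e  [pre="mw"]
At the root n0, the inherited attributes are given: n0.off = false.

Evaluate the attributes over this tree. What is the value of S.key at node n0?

1. n0.off = false  [given at root]
2. n1.pre = 24  [24]
3. n1.acc = -7  [-7]
4. n2.pre = 30  [D₀.pre + 6]
5. n2.acc = 22  [D₀.pre - 2]
6. n3.cnt = 23  [terminal]
7. n4.env = false  [terminal]
8. n5.env = false  [terminal]
9. n2.tag = 3  [D.acc - 19]
10. n6.pre = "mw"  [terminal]
11. n1.tag = 9  [D₀.pre + D₁.tag - 18]
12. n0.live = true  [true]
13. n0.hot = 13  [13]
14. n0.key = 9  [D.tag]

9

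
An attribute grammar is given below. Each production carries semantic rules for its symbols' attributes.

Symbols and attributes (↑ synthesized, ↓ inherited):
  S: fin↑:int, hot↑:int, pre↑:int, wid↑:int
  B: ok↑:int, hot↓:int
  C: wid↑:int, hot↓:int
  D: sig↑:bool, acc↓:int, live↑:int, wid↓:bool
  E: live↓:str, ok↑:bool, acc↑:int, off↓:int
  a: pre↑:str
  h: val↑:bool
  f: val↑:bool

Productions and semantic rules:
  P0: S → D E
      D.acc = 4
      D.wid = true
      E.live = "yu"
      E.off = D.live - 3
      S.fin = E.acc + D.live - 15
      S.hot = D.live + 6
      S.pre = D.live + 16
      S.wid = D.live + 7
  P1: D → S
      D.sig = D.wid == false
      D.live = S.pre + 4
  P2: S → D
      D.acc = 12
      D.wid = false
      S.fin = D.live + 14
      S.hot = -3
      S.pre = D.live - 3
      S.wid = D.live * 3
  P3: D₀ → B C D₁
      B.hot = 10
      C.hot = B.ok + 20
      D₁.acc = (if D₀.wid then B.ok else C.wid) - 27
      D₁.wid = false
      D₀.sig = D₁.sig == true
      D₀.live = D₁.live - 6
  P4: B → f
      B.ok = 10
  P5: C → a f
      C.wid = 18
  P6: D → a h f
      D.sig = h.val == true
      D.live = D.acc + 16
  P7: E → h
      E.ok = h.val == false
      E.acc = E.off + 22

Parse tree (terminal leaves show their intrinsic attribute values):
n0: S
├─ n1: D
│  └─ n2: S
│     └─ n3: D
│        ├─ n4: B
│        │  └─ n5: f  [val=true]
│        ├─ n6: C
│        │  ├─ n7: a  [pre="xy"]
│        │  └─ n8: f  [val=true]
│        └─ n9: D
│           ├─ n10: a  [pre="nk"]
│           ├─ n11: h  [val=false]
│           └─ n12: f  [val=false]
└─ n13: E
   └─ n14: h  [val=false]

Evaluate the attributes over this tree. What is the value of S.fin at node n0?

1. n1.acc = 4  [4]
2. n1.wid = true  [true]
3. n3.acc = 12  [12]
4. n3.wid = false  [false]
5. n4.hot = 10  [10]
6. n5.val = true  [terminal]
7. n4.ok = 10  [10]
8. n6.hot = 30  [B.ok + 20]
9. n7.pre = "xy"  [terminal]
10. n8.val = true  [terminal]
11. n6.wid = 18  [18]
12. n9.acc = -9  [(if D₀.wid then B.ok else C.wid) - 27]
13. n9.wid = false  [false]
14. n10.pre = "nk"  [terminal]
15. n11.val = false  [terminal]
16. n12.val = false  [terminal]
17. n9.sig = false  [h.val == true]
18. n9.live = 7  [D.acc + 16]
19. n3.sig = false  [D₁.sig == true]
20. n3.live = 1  [D₁.live - 6]
21. n2.fin = 15  [D.live + 14]
22. n2.hot = -3  [-3]
23. n2.pre = -2  [D.live - 3]
24. n2.wid = 3  [D.live * 3]
25. n1.sig = false  [D.wid == false]
26. n1.live = 2  [S.pre + 4]
27. n13.live = "yu"  ["yu"]
28. n13.off = -1  [D.live - 3]
29. n14.val = false  [terminal]
30. n13.ok = true  [h.val == false]
31. n13.acc = 21  [E.off + 22]
32. n0.fin = 8  [E.acc + D.live - 15]
33. n0.hot = 8  [D.live + 6]
34. n0.pre = 18  [D.live + 16]
35. n0.wid = 9  [D.live + 7]

8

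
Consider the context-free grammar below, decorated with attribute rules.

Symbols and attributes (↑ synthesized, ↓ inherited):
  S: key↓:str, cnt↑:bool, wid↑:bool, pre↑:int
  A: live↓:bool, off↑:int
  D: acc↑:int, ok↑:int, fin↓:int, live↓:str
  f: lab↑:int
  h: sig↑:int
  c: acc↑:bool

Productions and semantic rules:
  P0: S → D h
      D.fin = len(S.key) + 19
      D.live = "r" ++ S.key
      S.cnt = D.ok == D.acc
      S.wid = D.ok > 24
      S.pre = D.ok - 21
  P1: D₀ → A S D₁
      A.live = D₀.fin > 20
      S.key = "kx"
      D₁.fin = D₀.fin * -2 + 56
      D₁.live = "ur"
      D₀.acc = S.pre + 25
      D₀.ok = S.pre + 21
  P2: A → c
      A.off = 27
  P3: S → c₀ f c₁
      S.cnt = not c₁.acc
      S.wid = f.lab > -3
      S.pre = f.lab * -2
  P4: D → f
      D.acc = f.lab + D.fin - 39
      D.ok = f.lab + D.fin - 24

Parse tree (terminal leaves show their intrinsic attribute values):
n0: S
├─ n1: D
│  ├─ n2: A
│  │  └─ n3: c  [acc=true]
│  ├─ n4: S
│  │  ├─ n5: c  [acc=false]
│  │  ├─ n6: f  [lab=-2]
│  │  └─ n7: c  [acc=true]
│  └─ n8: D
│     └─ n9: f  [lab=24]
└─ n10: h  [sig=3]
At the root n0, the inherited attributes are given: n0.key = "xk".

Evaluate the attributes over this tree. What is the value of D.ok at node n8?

1. n0.key = "xk"  [given at root]
2. n1.fin = 21  [len(S.key) + 19]
3. n1.live = "rxk"  ["r" ++ S.key]
4. n2.live = true  [D₀.fin > 20]
5. n3.acc = true  [terminal]
6. n2.off = 27  [27]
7. n4.key = "kx"  ["kx"]
8. n5.acc = false  [terminal]
9. n6.lab = -2  [terminal]
10. n7.acc = true  [terminal]
11. n4.cnt = false  [not c₁.acc]
12. n4.wid = true  [f.lab > -3]
13. n4.pre = 4  [f.lab * -2]
14. n8.fin = 14  [D₀.fin * -2 + 56]
15. n8.live = "ur"  ["ur"]
16. n9.lab = 24  [terminal]
17. n8.acc = -1  [f.lab + D.fin - 39]
18. n8.ok = 14  [f.lab + D.fin - 24]
19. n1.acc = 29  [S.pre + 25]
20. n1.ok = 25  [S.pre + 21]
21. n10.sig = 3  [terminal]
22. n0.cnt = false  [D.ok == D.acc]
23. n0.wid = true  [D.ok > 24]
24. n0.pre = 4  [D.ok - 21]

14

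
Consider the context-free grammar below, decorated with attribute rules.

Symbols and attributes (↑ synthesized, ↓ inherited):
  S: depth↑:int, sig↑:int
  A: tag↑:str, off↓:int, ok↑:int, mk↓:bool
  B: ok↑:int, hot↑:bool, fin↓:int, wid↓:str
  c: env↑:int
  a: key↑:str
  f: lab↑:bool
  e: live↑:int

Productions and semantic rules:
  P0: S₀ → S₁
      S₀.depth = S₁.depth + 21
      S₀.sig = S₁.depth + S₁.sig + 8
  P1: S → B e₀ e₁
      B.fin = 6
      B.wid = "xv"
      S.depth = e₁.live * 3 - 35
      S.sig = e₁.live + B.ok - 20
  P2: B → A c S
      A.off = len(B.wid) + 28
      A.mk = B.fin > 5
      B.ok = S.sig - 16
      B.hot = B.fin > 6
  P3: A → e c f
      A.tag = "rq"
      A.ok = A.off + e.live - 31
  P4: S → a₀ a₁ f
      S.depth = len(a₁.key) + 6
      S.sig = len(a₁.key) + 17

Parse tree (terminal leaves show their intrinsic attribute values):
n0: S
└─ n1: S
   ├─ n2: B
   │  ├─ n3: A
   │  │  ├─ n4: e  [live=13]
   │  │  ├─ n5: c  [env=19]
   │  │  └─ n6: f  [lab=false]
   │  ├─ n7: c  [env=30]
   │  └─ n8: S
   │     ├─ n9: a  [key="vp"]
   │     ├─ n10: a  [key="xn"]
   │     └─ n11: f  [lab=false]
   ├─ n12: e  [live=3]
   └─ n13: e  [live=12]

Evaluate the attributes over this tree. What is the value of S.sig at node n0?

4

1. n2.fin = 6  [6]
2. n2.wid = "xv"  ["xv"]
3. n3.off = 30  [len(B.wid) + 28]
4. n3.mk = true  [B.fin > 5]
5. n4.live = 13  [terminal]
6. n5.env = 19  [terminal]
7. n6.lab = false  [terminal]
8. n3.tag = "rq"  ["rq"]
9. n3.ok = 12  [A.off + e.live - 31]
10. n7.env = 30  [terminal]
11. n9.key = "vp"  [terminal]
12. n10.key = "xn"  [terminal]
13. n11.lab = false  [terminal]
14. n8.depth = 8  [len(a₁.key) + 6]
15. n8.sig = 19  [len(a₁.key) + 17]
16. n2.ok = 3  [S.sig - 16]
17. n2.hot = false  [B.fin > 6]
18. n12.live = 3  [terminal]
19. n13.live = 12  [terminal]
20. n1.depth = 1  [e₁.live * 3 - 35]
21. n1.sig = -5  [e₁.live + B.ok - 20]
22. n0.depth = 22  [S₁.depth + 21]
23. n0.sig = 4  [S₁.depth + S₁.sig + 8]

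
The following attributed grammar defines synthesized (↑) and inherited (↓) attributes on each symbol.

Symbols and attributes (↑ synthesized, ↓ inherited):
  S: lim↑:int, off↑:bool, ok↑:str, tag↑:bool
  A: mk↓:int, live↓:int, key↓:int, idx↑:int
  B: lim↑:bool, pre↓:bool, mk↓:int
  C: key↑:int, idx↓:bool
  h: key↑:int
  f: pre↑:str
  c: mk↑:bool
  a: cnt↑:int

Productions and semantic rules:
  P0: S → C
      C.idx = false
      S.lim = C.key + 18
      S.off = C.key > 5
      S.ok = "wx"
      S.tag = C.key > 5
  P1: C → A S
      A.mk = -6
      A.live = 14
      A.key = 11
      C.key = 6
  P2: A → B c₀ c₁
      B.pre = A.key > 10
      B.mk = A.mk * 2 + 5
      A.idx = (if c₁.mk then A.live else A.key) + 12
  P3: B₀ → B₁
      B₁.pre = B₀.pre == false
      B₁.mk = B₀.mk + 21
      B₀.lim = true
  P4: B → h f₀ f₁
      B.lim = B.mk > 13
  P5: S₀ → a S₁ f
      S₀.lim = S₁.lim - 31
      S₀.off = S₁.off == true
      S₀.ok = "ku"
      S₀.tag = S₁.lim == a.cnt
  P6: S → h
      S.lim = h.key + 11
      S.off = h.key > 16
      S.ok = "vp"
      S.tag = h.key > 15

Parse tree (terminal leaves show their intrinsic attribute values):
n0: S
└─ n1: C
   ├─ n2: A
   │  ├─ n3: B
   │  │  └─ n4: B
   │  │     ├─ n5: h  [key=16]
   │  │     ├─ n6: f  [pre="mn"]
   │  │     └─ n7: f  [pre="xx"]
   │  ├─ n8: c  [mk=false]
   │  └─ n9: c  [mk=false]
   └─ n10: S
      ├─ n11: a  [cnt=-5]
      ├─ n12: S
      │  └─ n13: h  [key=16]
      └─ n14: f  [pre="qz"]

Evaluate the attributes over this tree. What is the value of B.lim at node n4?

true

1. n1.idx = false  [false]
2. n2.mk = -6  [-6]
3. n2.live = 14  [14]
4. n2.key = 11  [11]
5. n3.pre = true  [A.key > 10]
6. n3.mk = -7  [A.mk * 2 + 5]
7. n4.pre = false  [B₀.pre == false]
8. n4.mk = 14  [B₀.mk + 21]
9. n5.key = 16  [terminal]
10. n6.pre = "mn"  [terminal]
11. n7.pre = "xx"  [terminal]
12. n4.lim = true  [B.mk > 13]
13. n3.lim = true  [true]
14. n8.mk = false  [terminal]
15. n9.mk = false  [terminal]
16. n2.idx = 23  [(if c₁.mk then A.live else A.key) + 12]
17. n11.cnt = -5  [terminal]
18. n13.key = 16  [terminal]
19. n12.lim = 27  [h.key + 11]
20. n12.off = false  [h.key > 16]
21. n12.ok = "vp"  ["vp"]
22. n12.tag = true  [h.key > 15]
23. n14.pre = "qz"  [terminal]
24. n10.lim = -4  [S₁.lim - 31]
25. n10.off = false  [S₁.off == true]
26. n10.ok = "ku"  ["ku"]
27. n10.tag = false  [S₁.lim == a.cnt]
28. n1.key = 6  [6]
29. n0.lim = 24  [C.key + 18]
30. n0.off = true  [C.key > 5]
31. n0.ok = "wx"  ["wx"]
32. n0.tag = true  [C.key > 5]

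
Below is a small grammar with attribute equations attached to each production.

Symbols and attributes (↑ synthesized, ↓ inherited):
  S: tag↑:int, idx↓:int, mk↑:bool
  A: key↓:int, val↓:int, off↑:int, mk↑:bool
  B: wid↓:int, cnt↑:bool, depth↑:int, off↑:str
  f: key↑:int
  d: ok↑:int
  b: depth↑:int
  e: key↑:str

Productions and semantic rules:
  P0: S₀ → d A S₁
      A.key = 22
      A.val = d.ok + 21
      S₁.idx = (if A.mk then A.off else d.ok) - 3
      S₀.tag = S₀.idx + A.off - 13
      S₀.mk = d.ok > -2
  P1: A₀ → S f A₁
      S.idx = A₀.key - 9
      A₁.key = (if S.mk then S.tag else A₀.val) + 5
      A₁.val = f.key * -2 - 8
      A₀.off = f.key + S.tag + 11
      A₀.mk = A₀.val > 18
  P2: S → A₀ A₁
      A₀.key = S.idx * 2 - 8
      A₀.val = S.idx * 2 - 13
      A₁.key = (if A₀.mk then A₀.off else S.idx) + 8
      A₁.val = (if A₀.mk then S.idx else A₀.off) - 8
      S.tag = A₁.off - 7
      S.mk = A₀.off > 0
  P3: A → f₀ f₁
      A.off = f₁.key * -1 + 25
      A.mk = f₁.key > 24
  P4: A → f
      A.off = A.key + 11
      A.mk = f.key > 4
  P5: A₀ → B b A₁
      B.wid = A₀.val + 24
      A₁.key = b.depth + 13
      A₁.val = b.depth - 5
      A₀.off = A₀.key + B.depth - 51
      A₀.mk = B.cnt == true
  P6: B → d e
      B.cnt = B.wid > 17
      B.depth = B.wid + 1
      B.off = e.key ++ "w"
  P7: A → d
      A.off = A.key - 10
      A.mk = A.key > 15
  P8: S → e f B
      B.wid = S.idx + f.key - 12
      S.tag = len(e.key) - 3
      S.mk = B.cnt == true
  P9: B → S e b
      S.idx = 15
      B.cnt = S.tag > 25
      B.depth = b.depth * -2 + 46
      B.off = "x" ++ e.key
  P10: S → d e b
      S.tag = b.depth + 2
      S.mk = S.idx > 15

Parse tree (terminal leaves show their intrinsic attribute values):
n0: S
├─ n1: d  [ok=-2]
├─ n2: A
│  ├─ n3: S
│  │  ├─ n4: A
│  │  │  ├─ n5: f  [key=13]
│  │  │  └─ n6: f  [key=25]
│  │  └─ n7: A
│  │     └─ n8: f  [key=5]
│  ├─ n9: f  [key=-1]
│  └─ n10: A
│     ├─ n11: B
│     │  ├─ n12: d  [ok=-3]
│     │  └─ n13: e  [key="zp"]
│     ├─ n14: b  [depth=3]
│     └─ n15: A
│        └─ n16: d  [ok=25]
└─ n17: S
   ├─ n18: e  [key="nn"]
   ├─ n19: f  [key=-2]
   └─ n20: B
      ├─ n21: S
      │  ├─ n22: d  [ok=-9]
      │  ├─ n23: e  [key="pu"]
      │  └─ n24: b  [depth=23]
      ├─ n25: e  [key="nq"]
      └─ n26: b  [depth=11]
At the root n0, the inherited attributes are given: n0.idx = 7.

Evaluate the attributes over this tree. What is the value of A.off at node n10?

1. n0.idx = 7  [given at root]
2. n1.ok = -2  [terminal]
3. n2.key = 22  [22]
4. n2.val = 19  [d.ok + 21]
5. n3.idx = 13  [A₀.key - 9]
6. n4.key = 18  [S.idx * 2 - 8]
7. n4.val = 13  [S.idx * 2 - 13]
8. n5.key = 13  [terminal]
9. n6.key = 25  [terminal]
10. n4.off = 0  [f₁.key * -1 + 25]
11. n4.mk = true  [f₁.key > 24]
12. n7.key = 8  [(if A₀.mk then A₀.off else S.idx) + 8]
13. n7.val = 5  [(if A₀.mk then S.idx else A₀.off) - 8]
14. n8.key = 5  [terminal]
15. n7.off = 19  [A.key + 11]
16. n7.mk = true  [f.key > 4]
17. n3.tag = 12  [A₁.off - 7]
18. n3.mk = false  [A₀.off > 0]
19. n9.key = -1  [terminal]
20. n10.key = 24  [(if S.mk then S.tag else A₀.val) + 5]
21. n10.val = -6  [f.key * -2 - 8]
22. n11.wid = 18  [A₀.val + 24]
23. n12.ok = -3  [terminal]
24. n13.key = "zp"  [terminal]
25. n11.cnt = true  [B.wid > 17]
26. n11.depth = 19  [B.wid + 1]
27. n11.off = "zpw"  [e.key ++ "w"]
28. n14.depth = 3  [terminal]
29. n15.key = 16  [b.depth + 13]
30. n15.val = -2  [b.depth - 5]
31. n16.ok = 25  [terminal]
32. n15.off = 6  [A.key - 10]
33. n15.mk = true  [A.key > 15]
34. n10.off = -8  [A₀.key + B.depth - 51]
35. n10.mk = true  [B.cnt == true]
36. n2.off = 22  [f.key + S.tag + 11]
37. n2.mk = true  [A₀.val > 18]
38. n17.idx = 19  [(if A.mk then A.off else d.ok) - 3]
39. n18.key = "nn"  [terminal]
40. n19.key = -2  [terminal]
41. n20.wid = 5  [S.idx + f.key - 12]
42. n21.idx = 15  [15]
43. n22.ok = -9  [terminal]
44. n23.key = "pu"  [terminal]
45. n24.depth = 23  [terminal]
46. n21.tag = 25  [b.depth + 2]
47. n21.mk = false  [S.idx > 15]
48. n25.key = "nq"  [terminal]
49. n26.depth = 11  [terminal]
50. n20.cnt = false  [S.tag > 25]
51. n20.depth = 24  [b.depth * -2 + 46]
52. n20.off = "xnq"  ["x" ++ e.key]
53. n17.tag = -1  [len(e.key) - 3]
54. n17.mk = false  [B.cnt == true]
55. n0.tag = 16  [S₀.idx + A.off - 13]
56. n0.mk = false  [d.ok > -2]

-8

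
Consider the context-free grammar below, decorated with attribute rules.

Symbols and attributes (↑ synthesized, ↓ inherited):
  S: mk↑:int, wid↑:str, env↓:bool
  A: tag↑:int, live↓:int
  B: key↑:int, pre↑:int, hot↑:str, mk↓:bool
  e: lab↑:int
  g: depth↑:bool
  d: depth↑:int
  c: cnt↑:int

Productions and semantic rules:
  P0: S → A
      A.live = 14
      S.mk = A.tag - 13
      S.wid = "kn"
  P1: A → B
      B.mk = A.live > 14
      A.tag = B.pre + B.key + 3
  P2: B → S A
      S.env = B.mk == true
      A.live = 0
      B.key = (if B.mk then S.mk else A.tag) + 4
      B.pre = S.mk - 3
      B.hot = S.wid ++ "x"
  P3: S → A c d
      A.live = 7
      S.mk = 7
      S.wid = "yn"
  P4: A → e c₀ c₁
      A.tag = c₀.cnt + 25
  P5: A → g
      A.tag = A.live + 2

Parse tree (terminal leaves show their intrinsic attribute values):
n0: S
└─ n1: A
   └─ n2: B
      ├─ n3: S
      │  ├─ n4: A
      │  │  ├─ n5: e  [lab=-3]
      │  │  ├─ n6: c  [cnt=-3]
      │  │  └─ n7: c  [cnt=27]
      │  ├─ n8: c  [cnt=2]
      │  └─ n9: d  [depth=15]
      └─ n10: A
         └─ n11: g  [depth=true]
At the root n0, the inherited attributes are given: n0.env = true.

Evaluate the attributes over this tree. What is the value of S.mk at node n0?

1. n0.env = true  [given at root]
2. n1.live = 14  [14]
3. n2.mk = false  [A.live > 14]
4. n3.env = false  [B.mk == true]
5. n4.live = 7  [7]
6. n5.lab = -3  [terminal]
7. n6.cnt = -3  [terminal]
8. n7.cnt = 27  [terminal]
9. n4.tag = 22  [c₀.cnt + 25]
10. n8.cnt = 2  [terminal]
11. n9.depth = 15  [terminal]
12. n3.mk = 7  [7]
13. n3.wid = "yn"  ["yn"]
14. n10.live = 0  [0]
15. n11.depth = true  [terminal]
16. n10.tag = 2  [A.live + 2]
17. n2.key = 6  [(if B.mk then S.mk else A.tag) + 4]
18. n2.pre = 4  [S.mk - 3]
19. n2.hot = "ynx"  [S.wid ++ "x"]
20. n1.tag = 13  [B.pre + B.key + 3]
21. n0.mk = 0  [A.tag - 13]
22. n0.wid = "kn"  ["kn"]

0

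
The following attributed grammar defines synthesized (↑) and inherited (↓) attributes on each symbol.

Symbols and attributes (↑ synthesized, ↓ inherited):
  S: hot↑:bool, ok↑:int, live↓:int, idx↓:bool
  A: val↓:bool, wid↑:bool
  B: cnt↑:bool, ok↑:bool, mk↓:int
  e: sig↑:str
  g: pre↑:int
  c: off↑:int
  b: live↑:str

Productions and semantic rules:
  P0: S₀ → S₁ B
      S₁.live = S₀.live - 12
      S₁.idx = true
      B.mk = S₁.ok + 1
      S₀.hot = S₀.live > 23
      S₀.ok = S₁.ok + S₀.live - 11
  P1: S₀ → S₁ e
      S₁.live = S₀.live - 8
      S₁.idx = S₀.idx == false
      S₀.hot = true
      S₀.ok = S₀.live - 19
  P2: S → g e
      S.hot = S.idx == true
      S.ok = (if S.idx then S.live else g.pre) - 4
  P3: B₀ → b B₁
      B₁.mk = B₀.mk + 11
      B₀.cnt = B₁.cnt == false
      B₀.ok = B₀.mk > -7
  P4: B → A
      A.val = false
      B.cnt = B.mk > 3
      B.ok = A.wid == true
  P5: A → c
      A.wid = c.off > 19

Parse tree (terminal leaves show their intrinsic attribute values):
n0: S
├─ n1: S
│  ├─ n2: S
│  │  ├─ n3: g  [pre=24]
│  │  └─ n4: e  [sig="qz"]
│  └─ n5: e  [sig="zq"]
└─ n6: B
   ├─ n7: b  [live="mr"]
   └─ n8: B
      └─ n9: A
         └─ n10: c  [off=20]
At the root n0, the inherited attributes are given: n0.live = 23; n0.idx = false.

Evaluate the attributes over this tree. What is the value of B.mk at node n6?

-7

1. n0.live = 23  [given at root]
2. n0.idx = false  [given at root]
3. n1.live = 11  [S₀.live - 12]
4. n1.idx = true  [true]
5. n2.live = 3  [S₀.live - 8]
6. n2.idx = false  [S₀.idx == false]
7. n3.pre = 24  [terminal]
8. n4.sig = "qz"  [terminal]
9. n2.hot = false  [S.idx == true]
10. n2.ok = 20  [(if S.idx then S.live else g.pre) - 4]
11. n5.sig = "zq"  [terminal]
12. n1.hot = true  [true]
13. n1.ok = -8  [S₀.live - 19]
14. n6.mk = -7  [S₁.ok + 1]
15. n7.live = "mr"  [terminal]
16. n8.mk = 4  [B₀.mk + 11]
17. n9.val = false  [false]
18. n10.off = 20  [terminal]
19. n9.wid = true  [c.off > 19]
20. n8.cnt = true  [B.mk > 3]
21. n8.ok = true  [A.wid == true]
22. n6.cnt = false  [B₁.cnt == false]
23. n6.ok = false  [B₀.mk > -7]
24. n0.hot = false  [S₀.live > 23]
25. n0.ok = 4  [S₁.ok + S₀.live - 11]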